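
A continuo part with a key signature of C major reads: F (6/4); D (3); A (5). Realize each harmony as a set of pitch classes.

F (6/4): F, B, D.
D (5/3): D, F, A.
A (5/3): A, C, E.

F, B, D | D, F, A | A, C, E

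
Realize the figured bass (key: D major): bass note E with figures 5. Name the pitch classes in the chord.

The written figures 5 are shorthand for 5/3: the 3 is implied.
A third above E in this key is G.
A fifth above E in this key is B.
Together with the bass E, this spells E minor in root position.

E, G, B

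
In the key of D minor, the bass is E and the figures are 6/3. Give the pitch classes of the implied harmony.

A third above E in this key is G.
A sixth above E in this key is C.
Together with the bass E, this spells C major in first inversion.

E, G, C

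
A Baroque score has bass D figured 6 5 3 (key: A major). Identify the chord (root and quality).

The figures 6 5 3 indicate a seventh chord in first inversion.
In first inversion the root lies a sixth above the bass: a sixth above D in A major is B.
The chord tones are D, F#, A, B, giving B minor seventh.

B minor seventh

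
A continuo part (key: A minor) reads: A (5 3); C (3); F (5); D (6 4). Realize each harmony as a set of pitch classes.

A, C, E | C, E, G | F, A, C | D, G, B

A (5/3): A, C, E.
C (5/3): C, E, G.
F (5/3): F, A, C.
D (6/4): D, G, B.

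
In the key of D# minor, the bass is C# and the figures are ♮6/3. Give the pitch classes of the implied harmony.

C#, E#, A

A third above C# in this key is E#.
A sixth above C# in this key is A#, made natural (A) by the ♮ figure.
Together with the bass C#, this spells A augmented in first inversion.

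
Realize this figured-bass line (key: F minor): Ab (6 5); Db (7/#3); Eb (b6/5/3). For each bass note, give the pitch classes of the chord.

Ab (6/5/3): Ab, C, Eb, F.
Db (7/5/#3): Db, F#, Ab, C.
Eb (b6/5/3): Eb, G, Bb, Cb.

Ab, C, Eb, F | Db, F#, Ab, C | Eb, G, Bb, Cb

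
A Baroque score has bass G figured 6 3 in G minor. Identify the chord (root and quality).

The figures 6 3 indicate a triad in first inversion.
In first inversion the root lies a sixth above the bass: a sixth above G in G minor is Eb.
The chord tones are G, Bb, Eb, giving Eb major.

Eb major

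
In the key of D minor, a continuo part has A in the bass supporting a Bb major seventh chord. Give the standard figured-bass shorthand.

A is the seventh of Bb major seventh, so the chord is in third inversion.
A seventh chord in third inversion is figured 6/4/2, conventionally abbreviated 4/2.

4/2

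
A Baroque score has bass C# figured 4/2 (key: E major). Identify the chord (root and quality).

The figures 4/2 indicate a seventh chord in third inversion.
In third inversion the root lies a second above the bass: a second above C# in E major is D#.
The chord tones are C#, D#, F#, A, giving D# half-diminished seventh.

D# half-diminished seventh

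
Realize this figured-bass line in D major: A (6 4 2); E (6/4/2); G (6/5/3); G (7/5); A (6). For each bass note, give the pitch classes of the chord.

A, B, D, F# | E, F#, A, C# | G, B, D, E | G, B, D, F# | A, C#, F#

A (6/4/2): A, B, D, F#.
E (6/4/2): E, F#, A, C#.
G (6/5/3): G, B, D, E.
G (7/5/3): G, B, D, F#.
A (6/3): A, C#, F#.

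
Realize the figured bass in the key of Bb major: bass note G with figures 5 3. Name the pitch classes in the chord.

G, Bb, D

A third above G in this key is Bb.
A fifth above G in this key is D.
Together with the bass G, this spells G minor in root position.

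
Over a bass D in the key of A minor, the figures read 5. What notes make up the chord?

The written figures 5 are shorthand for 5/3: the 3 is implied.
A third above D in this key is F.
A fifth above D in this key is A.
Together with the bass D, this spells D minor in root position.

D, F, A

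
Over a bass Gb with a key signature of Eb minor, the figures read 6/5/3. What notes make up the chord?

A third above Gb in this key is Bb.
A fifth above Gb in this key is Db.
A sixth above Gb in this key is Eb.
Together with the bass Gb, this spells Eb minor seventh in first inversion.

Gb, Bb, Db, Eb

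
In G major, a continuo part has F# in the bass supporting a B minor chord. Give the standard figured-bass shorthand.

F# is the fifth of B minor, so the chord is in second inversion.
A triad in second inversion is figured 6/4, conventionally abbreviated 6/4.

6/4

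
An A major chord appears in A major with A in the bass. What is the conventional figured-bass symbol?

A is the root of A major, so the chord is in root position.
A triad in root position is figured 5/3, conventionally abbreviated (no figures — root-position triad).

no figures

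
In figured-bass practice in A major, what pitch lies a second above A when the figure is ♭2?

Counting 1 letter step above A lands on B; in A major, that letter is B.
The b2 figure lowers it a semitone, giving Bb.

Bb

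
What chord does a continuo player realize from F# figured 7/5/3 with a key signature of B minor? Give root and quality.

The figures 7/5/3 indicate a seventh chord in root position.
In root position the bass is the root, so the root is F#.
The chord tones are F#, A, C#, E, giving F# minor seventh.

F# minor seventh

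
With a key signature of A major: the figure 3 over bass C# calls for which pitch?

Counting 2 letter steps above C# lands on E; in A major, that letter is E.

E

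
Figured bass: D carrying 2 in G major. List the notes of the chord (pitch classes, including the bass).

The written figures 2 are shorthand for 6/4/2: the 6/4 are implied.
A second above D in this key is E.
A fourth above D in this key is G.
A sixth above D in this key is B.
Together with the bass D, this spells E minor seventh in third inversion.

D, E, G, B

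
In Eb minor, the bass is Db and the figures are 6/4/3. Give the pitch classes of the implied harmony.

Db, F, Gb, Bb

A third above Db in this key is F.
A fourth above Db in this key is Gb.
A sixth above Db in this key is Bb.
Together with the bass Db, this spells Gb major seventh in second inversion.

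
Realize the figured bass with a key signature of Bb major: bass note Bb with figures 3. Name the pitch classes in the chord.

Bb, D, F

The written figures 3 are shorthand for 5/3: the 5 is implied.
A third above Bb in this key is D.
A fifth above Bb in this key is F.
Together with the bass Bb, this spells Bb major in root position.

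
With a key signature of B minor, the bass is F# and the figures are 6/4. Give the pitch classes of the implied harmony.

A fourth above F# in this key is B.
A sixth above F# in this key is D.
Together with the bass F#, this spells B minor in second inversion.

F#, B, D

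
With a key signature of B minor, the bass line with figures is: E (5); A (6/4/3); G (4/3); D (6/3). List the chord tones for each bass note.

E, G, B | A, C#, D, F# | G, B, C#, E | D, F#, B

E (5/3): E, G, B.
A (6/4/3): A, C#, D, F#.
G (6/4/3): G, B, C#, E.
D (6/3): D, F#, B.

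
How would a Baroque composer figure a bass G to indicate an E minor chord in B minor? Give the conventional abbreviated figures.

G is the third of E minor, so the chord is in first inversion.
A triad in first inversion is figured 6/3, conventionally abbreviated 6.

6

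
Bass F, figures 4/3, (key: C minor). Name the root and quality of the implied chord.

Bb dominant seventh

The figures 4/3 indicate a seventh chord in second inversion.
In second inversion the root lies a fourth above the bass: a fourth above F in C minor is Bb.
The chord tones are F, Ab, Bb, D, giving Bb dominant seventh.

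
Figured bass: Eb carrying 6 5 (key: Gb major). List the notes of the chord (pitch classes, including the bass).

Eb, Gb, Bb, Cb

The written figures 6 5 are shorthand for 6/5/3: the 3 is implied.
A third above Eb in this key is Gb.
A fifth above Eb in this key is Bb.
A sixth above Eb in this key is Cb.
Together with the bass Eb, this spells Cb major seventh in first inversion.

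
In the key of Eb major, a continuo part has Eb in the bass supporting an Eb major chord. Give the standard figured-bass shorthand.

no figures

Eb is the root of Eb major, so the chord is in root position.
A triad in root position is figured 5/3, conventionally abbreviated (no figures — root-position triad).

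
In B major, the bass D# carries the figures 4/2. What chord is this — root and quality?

E major seventh

The figures 4/2 indicate a seventh chord in third inversion.
In third inversion the root lies a second above the bass: a second above D# in B major is E.
The chord tones are D#, E, G#, B, giving E major seventh.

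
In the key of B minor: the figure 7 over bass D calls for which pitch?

C#

Counting 6 letter steps above D lands on C; in B minor, that letter is C#.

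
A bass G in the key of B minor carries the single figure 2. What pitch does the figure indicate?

A

Counting 1 letter step above G lands on A; in B minor, that letter is A.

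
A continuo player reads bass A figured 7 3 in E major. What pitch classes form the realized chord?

A, C#, E, G#

The written figures 7 3 are shorthand for 7/5/3: the 5 is implied.
A third above A in this key is C#.
A fifth above A in this key is E.
A seventh above A in this key is G#.
Together with the bass A, this spells A major seventh in root position.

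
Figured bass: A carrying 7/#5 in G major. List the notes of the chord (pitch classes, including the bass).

The written figures 7/#5 are shorthand for 7/5/3: the 3 is implied.
A third above A in this key is C.
A fifth above A in this key is E, raised to E# by the sharp.
A seventh above A in this key is G.

A, C, E#, G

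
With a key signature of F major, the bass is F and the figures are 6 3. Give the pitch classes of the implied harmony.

F, A, D

A third above F in this key is A.
A sixth above F in this key is D.
Together with the bass F, this spells D minor in first inversion.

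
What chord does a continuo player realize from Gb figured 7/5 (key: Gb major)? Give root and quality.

The figures 7/5 indicate a seventh chord in root position.
In root position the bass is the root, so the root is Gb.
The chord tones are Gb, Bb, Db, F, giving Gb major seventh.

Gb major seventh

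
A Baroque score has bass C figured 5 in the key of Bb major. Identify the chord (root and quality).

The figures 5 indicate a triad in root position.
In root position the bass is the root, so the root is C.
The chord tones are C, Eb, G, giving C minor.

C minor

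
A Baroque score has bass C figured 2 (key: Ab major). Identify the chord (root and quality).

Db major seventh

The figures 2 indicate a seventh chord in third inversion.
In third inversion the root lies a second above the bass: a second above C in Ab major is Db.
The chord tones are C, Db, F, Ab, giving Db major seventh.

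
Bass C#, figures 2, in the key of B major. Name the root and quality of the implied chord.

The figures 2 indicate a seventh chord in third inversion.
In third inversion the root lies a second above the bass: a second above C# in B major is D#.
The chord tones are C#, D#, F#, A#, giving D# minor seventh.

D# minor seventh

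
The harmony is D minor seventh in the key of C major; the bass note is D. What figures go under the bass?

7

D is the root of D minor seventh, so the chord is in root position.
A seventh chord in root position is figured 7/5/3, conventionally abbreviated 7.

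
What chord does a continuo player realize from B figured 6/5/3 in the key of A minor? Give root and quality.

The figures 6/5/3 indicate a seventh chord in first inversion.
In first inversion the root lies a sixth above the bass: a sixth above B in A minor is G.
The chord tones are B, D, F, G, giving G dominant seventh.

G dominant seventh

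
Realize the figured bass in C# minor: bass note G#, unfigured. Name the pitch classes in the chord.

G#, B, D#

An unfigured bass implies 5/3.
A third above G# in this key is B.
A fifth above G# in this key is D#.
Together with the bass G#, this spells G# minor in root position.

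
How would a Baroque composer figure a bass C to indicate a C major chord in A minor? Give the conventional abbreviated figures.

C is the root of C major, so the chord is in root position.
A triad in root position is figured 5/3, conventionally abbreviated (no figures — root-position triad).

no figures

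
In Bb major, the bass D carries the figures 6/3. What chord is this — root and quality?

Bb major

The figures 6/3 indicate a triad in first inversion.
In first inversion the root lies a sixth above the bass: a sixth above D in Bb major is Bb.
The chord tones are D, F, Bb, giving Bb major.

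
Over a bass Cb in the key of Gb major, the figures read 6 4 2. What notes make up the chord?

Cb, Db, F, Ab

A second above Cb in this key is Db.
A fourth above Cb in this key is F.
A sixth above Cb in this key is Ab.
Together with the bass Cb, this spells Db dominant seventh in third inversion.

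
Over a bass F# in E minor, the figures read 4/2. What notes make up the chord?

F#, G, B, D

The written figures 4/2 are shorthand for 6/4/2: the 6 is implied.
A second above F# in this key is G.
A fourth above F# in this key is B.
A sixth above F# in this key is D.
Together with the bass F#, this spells G major seventh in third inversion.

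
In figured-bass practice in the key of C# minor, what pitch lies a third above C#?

E

Counting 2 letter steps above C# lands on E; in C# minor, that letter is E.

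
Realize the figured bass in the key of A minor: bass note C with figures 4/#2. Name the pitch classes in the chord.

The written figures 4/#2 are shorthand for 6/4/2: the 6 is implied.
A second above C in this key is D, raised to D# by the sharp.
A fourth above C in this key is F.
A sixth above C in this key is A.

C, D#, F, A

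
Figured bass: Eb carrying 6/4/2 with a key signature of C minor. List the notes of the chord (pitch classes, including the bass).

Eb, F, Ab, C

A second above Eb in this key is F.
A fourth above Eb in this key is Ab.
A sixth above Eb in this key is C.
Together with the bass Eb, this spells F minor seventh in third inversion.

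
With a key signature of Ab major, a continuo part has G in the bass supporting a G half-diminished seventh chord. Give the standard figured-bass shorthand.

7

G is the root of G half-diminished seventh, so the chord is in root position.
A seventh chord in root position is figured 7/5/3, conventionally abbreviated 7.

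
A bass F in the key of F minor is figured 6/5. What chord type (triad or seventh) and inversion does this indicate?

6/5 is shorthand for 6/5/3.
Intervals of 6/5/3 above the bass form a seventh chord; the bass is the third, so this is first inversion.

seventh chord, first inversion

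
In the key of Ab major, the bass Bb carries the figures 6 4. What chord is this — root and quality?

The figures 6 4 indicate a triad in second inversion.
In second inversion the root lies a fourth above the bass: a fourth above Bb in Ab major is Eb.
The chord tones are Bb, Eb, G, giving Eb major.

Eb major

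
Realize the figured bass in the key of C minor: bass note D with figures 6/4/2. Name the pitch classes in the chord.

A second above D in this key is Eb.
A fourth above D in this key is G.
A sixth above D in this key is Bb.
Together with the bass D, this spells Eb major seventh in third inversion.

D, Eb, G, Bb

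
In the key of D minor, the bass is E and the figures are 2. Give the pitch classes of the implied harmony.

E, F, A, C

The written figures 2 are shorthand for 6/4/2: the 6/4 are implied.
A second above E in this key is F.
A fourth above E in this key is A.
A sixth above E in this key is C.
Together with the bass E, this spells F major seventh in third inversion.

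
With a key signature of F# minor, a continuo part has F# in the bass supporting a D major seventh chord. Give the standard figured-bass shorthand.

6/5

F# is the third of D major seventh, so the chord is in first inversion.
A seventh chord in first inversion is figured 6/5/3, conventionally abbreviated 6/5.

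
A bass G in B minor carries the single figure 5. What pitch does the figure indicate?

D

Counting 4 letter steps above G lands on D; in B minor, that letter is D.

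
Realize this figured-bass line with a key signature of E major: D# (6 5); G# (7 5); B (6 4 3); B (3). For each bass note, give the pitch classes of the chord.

D# (6/5/3): D#, F#, A, B.
G# (7/5/3): G#, B, D#, F#.
B (6/4/3): B, D#, E, G#.
B (5/3): B, D#, F#.

D#, F#, A, B | G#, B, D#, F# | B, D#, E, G# | B, D#, F#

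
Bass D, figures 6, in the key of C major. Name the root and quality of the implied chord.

The figures 6 indicate a triad in first inversion.
In first inversion the root lies a sixth above the bass: a sixth above D in C major is B.
The chord tones are D, F, B, giving B diminished.

B diminished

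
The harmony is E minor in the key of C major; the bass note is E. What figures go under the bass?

no figures

E is the root of E minor, so the chord is in root position.
A triad in root position is figured 5/3, conventionally abbreviated (no figures — root-position triad).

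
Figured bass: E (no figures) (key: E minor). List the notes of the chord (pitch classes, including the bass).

An unfigured bass implies 5/3.
A third above E in this key is G.
A fifth above E in this key is B.
Together with the bass E, this spells E minor in root position.

E, G, B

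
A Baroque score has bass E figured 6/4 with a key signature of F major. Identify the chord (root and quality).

The figures 6/4 indicate a triad in second inversion.
In second inversion the root lies a fourth above the bass: a fourth above E in F major is A.
The chord tones are E, A, C, giving A minor.

A minor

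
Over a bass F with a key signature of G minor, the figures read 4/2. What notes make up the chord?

F, G, Bb, D

The written figures 4/2 are shorthand for 6/4/2: the 6 is implied.
A second above F in this key is G.
A fourth above F in this key is Bb.
A sixth above F in this key is D.
Together with the bass F, this spells G minor seventh in third inversion.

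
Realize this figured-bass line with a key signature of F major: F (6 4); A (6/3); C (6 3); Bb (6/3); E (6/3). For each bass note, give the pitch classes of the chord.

F (6/4): F, Bb, D.
A (6/3): A, C, F.
C (6/3): C, E, A.
Bb (6/3): Bb, D, G.
E (6/3): E, G, C.

F, Bb, D | A, C, F | C, E, A | Bb, D, G | E, G, C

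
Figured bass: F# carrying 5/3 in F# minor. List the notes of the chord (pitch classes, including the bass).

A third above F# in this key is A.
A fifth above F# in this key is C#.
Together with the bass F#, this spells F# minor in root position.

F#, A, C#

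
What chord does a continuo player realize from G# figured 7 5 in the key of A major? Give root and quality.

The figures 7 5 indicate a seventh chord in root position.
In root position the bass is the root, so the root is G#.
The chord tones are G#, B, D, F#, giving G# half-diminished seventh.

G# half-diminished seventh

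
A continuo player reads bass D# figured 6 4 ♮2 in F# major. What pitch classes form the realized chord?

A second above D# in this key is E#, made natural (E) by the ♮ figure.
A fourth above D# in this key is G#.
A sixth above D# in this key is B.
Together with the bass D#, this spells E major seventh in third inversion.

D#, E, G#, B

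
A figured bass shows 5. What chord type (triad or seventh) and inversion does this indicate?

triad, root position

5 is shorthand for 5/3.
Intervals of 5/3 above the bass form a triad; the bass is the root, so this is root position.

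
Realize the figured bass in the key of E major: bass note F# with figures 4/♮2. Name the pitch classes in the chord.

F#, G, B, D#

The written figures 4/♮2 are shorthand for 6/4/2: the 6 is implied.
A second above F# in this key is G#, made natural (G) by the ♮ figure.
A fourth above F# in this key is B.
A sixth above F# in this key is D#.
Together with the bass F#, this spells G augmented major seventh in third inversion.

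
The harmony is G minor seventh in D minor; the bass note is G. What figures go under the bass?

G is the root of G minor seventh, so the chord is in root position.
A seventh chord in root position is figured 7/5/3, conventionally abbreviated 7.

7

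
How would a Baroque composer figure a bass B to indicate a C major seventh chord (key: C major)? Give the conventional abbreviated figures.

4/2

B is the seventh of C major seventh, so the chord is in third inversion.
A seventh chord in third inversion is figured 6/4/2, conventionally abbreviated 4/2.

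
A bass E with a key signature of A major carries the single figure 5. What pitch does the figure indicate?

B

Counting 4 letter steps above E lands on B; in A major, that letter is B.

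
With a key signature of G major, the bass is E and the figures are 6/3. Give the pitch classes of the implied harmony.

A third above E in this key is G.
A sixth above E in this key is C.
Together with the bass E, this spells C major in first inversion.

E, G, C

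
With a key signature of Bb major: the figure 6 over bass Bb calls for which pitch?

Counting 5 letter steps above Bb lands on G; in Bb major, that letter is G.

G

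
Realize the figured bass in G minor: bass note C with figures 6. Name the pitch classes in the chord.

The written figures 6 are shorthand for 6/3: the 3 is implied.
A third above C in this key is Eb.
A sixth above C in this key is A.
Together with the bass C, this spells A diminished in first inversion.

C, Eb, A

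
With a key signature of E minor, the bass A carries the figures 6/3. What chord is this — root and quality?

The figures 6/3 indicate a triad in first inversion.
In first inversion the root lies a sixth above the bass: a sixth above A in E minor is F#.
The chord tones are A, C, F#, giving F# diminished.

F# diminished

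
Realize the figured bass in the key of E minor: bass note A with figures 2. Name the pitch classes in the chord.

The written figures 2 are shorthand for 6/4/2: the 6/4 are implied.
A second above A in this key is B.
A fourth above A in this key is D.
A sixth above A in this key is F#.
Together with the bass A, this spells B minor seventh in third inversion.

A, B, D, F#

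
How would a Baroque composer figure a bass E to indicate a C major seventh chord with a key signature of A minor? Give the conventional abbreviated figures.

6/5

E is the third of C major seventh, so the chord is in first inversion.
A seventh chord in first inversion is figured 6/5/3, conventionally abbreviated 6/5.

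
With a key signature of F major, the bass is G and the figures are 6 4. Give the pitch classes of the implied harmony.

G, C, E

A fourth above G in this key is C.
A sixth above G in this key is E.
Together with the bass G, this spells C major in second inversion.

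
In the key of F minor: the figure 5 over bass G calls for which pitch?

Counting 4 letter steps above G lands on D; in F minor, that letter is Db.

Db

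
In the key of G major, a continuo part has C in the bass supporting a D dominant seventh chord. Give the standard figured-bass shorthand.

4/2

C is the seventh of D dominant seventh, so the chord is in third inversion.
A seventh chord in third inversion is figured 6/4/2, conventionally abbreviated 4/2.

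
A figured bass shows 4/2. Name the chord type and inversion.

seventh chord, third inversion

4/2 is shorthand for 6/4/2.
Intervals of 6/4/2 above the bass form a seventh chord; the bass is the seventh, so this is third inversion.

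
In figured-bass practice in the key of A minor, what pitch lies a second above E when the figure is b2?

Counting 1 letter step above E lands on F; in A minor, that letter is F.
The b2 figure lowers it a semitone, giving Fb.

Fb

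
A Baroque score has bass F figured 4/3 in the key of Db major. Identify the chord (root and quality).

The figures 4/3 indicate a seventh chord in second inversion.
In second inversion the root lies a fourth above the bass: a fourth above F in Db major is Bb.
The chord tones are F, Ab, Bb, Db, giving Bb minor seventh.

Bb minor seventh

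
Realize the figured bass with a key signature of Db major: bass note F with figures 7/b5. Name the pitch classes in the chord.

The written figures 7/b5 are shorthand for 7/5/3: the 3 is implied.
A third above F in this key is Ab.
A fifth above F in this key is C, lowered to Cb by the flat.
A seventh above F in this key is Eb.
Together with the bass F, this spells F half-diminished seventh in root position.

F, Ab, Cb, Eb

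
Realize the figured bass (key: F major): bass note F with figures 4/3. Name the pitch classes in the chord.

F, A, Bb, D

The written figures 4/3 are shorthand for 6/4/3: the 6 is implied.
A third above F in this key is A.
A fourth above F in this key is Bb.
A sixth above F in this key is D.
Together with the bass F, this spells Bb major seventh in second inversion.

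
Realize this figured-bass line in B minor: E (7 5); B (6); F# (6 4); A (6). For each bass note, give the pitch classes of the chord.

E, G, B, D | B, D, G | F#, B, D | A, C#, F#

E (7/5/3): E, G, B, D.
B (6/3): B, D, G.
F# (6/4): F#, B, D.
A (6/3): A, C#, F#.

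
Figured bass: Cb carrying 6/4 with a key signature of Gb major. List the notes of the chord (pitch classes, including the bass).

A fourth above Cb in this key is F.
A sixth above Cb in this key is Ab.
Together with the bass Cb, this spells F diminished in second inversion.

Cb, F, Ab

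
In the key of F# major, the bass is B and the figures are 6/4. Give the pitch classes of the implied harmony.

A fourth above B in this key is E#.
A sixth above B in this key is G#.
Together with the bass B, this spells E# diminished in second inversion.

B, E#, G#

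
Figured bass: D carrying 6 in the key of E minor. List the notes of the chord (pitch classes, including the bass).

D, F#, B

The written figures 6 are shorthand for 6/3: the 3 is implied.
A third above D in this key is F#.
A sixth above D in this key is B.
Together with the bass D, this spells B minor in first inversion.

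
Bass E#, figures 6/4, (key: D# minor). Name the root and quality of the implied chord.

The figures 6/4 indicate a triad in second inversion.
In second inversion the root lies a fourth above the bass: a fourth above E# in D# minor is A#.
The chord tones are E#, A#, C#, giving A# minor.

A# minor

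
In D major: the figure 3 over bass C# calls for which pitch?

Counting 2 letter steps above C# lands on E; in D major, that letter is E.

E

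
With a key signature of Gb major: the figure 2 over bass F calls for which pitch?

Counting 1 letter step above F lands on G; in Gb major, that letter is Gb.

Gb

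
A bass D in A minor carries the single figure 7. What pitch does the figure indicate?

Counting 6 letter steps above D lands on C; in A minor, that letter is C.

C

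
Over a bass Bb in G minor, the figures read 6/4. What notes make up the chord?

A fourth above Bb in this key is Eb.
A sixth above Bb in this key is G.
Together with the bass Bb, this spells Eb major in second inversion.

Bb, Eb, G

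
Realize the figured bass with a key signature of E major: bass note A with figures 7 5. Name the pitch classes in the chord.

The written figures 7 5 are shorthand for 7/5/3: the 3 is implied.
A third above A in this key is C#.
A fifth above A in this key is E.
A seventh above A in this key is G#.
Together with the bass A, this spells A major seventh in root position.

A, C#, E, G#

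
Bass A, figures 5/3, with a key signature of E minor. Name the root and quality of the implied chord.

The figures 5/3 indicate a triad in root position.
In root position the bass is the root, so the root is A.
The chord tones are A, C, E, giving A minor.

A minor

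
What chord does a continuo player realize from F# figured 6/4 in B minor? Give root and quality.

B minor

The figures 6/4 indicate a triad in second inversion.
In second inversion the root lies a fourth above the bass: a fourth above F# in B minor is B.
The chord tones are F#, B, D, giving B minor.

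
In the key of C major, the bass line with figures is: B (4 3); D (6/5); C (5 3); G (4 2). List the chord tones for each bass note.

B, D, E, G | D, F, A, B | C, E, G | G, A, C, E

B (6/4/3): B, D, E, G.
D (6/5/3): D, F, A, B.
C (5/3): C, E, G.
G (6/4/2): G, A, C, E.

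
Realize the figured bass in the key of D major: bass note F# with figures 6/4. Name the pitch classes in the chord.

A fourth above F# in this key is B.
A sixth above F# in this key is D.
Together with the bass F#, this spells B minor in second inversion.

F#, B, D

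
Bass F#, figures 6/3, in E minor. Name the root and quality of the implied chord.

The figures 6/3 indicate a triad in first inversion.
In first inversion the root lies a sixth above the bass: a sixth above F# in E minor is D.
The chord tones are F#, A, D, giving D major.

D major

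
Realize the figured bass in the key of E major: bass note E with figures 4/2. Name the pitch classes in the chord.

The written figures 4/2 are shorthand for 6/4/2: the 6 is implied.
A second above E in this key is F#.
A fourth above E in this key is A.
A sixth above E in this key is C#.
Together with the bass E, this spells F# minor seventh in third inversion.

E, F#, A, C#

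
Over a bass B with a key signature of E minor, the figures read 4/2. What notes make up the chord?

B, C, E, G

The written figures 4/2 are shorthand for 6/4/2: the 6 is implied.
A second above B in this key is C.
A fourth above B in this key is E.
A sixth above B in this key is G.
Together with the bass B, this spells C major seventh in third inversion.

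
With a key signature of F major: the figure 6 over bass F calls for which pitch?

D

Counting 5 letter steps above F lands on D; in F major, that letter is D.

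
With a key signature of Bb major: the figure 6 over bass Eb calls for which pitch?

C

Counting 5 letter steps above Eb lands on C; in Bb major, that letter is C.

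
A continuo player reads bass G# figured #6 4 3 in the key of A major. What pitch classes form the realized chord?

A third above G# in this key is B.
A fourth above G# in this key is C#.
A sixth above G# in this key is E, raised to E# by the sharp.
Together with the bass G#, this spells C# dominant seventh in second inversion.

G#, B, C#, E#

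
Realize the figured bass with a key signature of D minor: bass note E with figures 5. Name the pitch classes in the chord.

E, G, Bb

The written figures 5 are shorthand for 5/3: the 3 is implied.
A third above E in this key is G.
A fifth above E in this key is Bb.
Together with the bass E, this spells E diminished in root position.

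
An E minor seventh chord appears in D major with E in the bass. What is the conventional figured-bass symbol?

E is the root of E minor seventh, so the chord is in root position.
A seventh chord in root position is figured 7/5/3, conventionally abbreviated 7.

7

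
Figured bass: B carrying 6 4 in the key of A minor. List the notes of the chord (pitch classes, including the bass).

A fourth above B in this key is E.
A sixth above B in this key is G.
Together with the bass B, this spells E minor in second inversion.

B, E, G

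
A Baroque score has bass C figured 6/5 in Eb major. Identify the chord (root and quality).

The figures 6/5 indicate a seventh chord in first inversion.
In first inversion the root lies a sixth above the bass: a sixth above C in Eb major is Ab.
The chord tones are C, Eb, G, Ab, giving Ab major seventh.

Ab major seventh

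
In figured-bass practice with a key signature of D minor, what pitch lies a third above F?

Counting 2 letter steps above F lands on A; in D minor, that letter is A.

A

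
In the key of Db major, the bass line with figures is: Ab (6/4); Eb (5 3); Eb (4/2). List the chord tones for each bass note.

Ab (6/4): Ab, Db, F.
Eb (5/3): Eb, Gb, Bb.
Eb (6/4/2): Eb, F, Ab, C.

Ab, Db, F | Eb, Gb, Bb | Eb, F, Ab, C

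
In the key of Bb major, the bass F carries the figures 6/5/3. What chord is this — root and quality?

The figures 6/5/3 indicate a seventh chord in first inversion.
In first inversion the root lies a sixth above the bass: a sixth above F in Bb major is D.
The chord tones are F, A, C, D, giving D minor seventh.

D minor seventh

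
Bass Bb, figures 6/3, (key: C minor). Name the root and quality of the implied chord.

G minor

The figures 6/3 indicate a triad in first inversion.
In first inversion the root lies a sixth above the bass: a sixth above Bb in C minor is G.
The chord tones are Bb, D, G, giving G minor.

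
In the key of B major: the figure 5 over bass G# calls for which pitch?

Counting 4 letter steps above G# lands on D; in B major, that letter is D#.

D#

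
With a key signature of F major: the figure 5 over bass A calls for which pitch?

Counting 4 letter steps above A lands on E; in F major, that letter is E.

E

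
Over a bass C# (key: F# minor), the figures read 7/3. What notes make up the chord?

C#, E, G#, B

The written figures 7/3 are shorthand for 7/5/3: the 5 is implied.
A third above C# in this key is E.
A fifth above C# in this key is G#.
A seventh above C# in this key is B.
Together with the bass C#, this spells C# minor seventh in root position.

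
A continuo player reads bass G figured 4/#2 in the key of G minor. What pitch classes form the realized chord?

G, A#, C, Eb

The written figures 4/#2 are shorthand for 6/4/2: the 6 is implied.
A second above G in this key is A, raised to A# by the sharp.
A fourth above G in this key is C.
A sixth above G in this key is Eb.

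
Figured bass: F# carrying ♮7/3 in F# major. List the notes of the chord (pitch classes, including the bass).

The written figures ♮7/3 are shorthand for 7/5/3: the 5 is implied.
A third above F# in this key is A#.
A fifth above F# in this key is C#.
A seventh above F# in this key is E#, made natural (E) by the ♮ figure.
Together with the bass F#, this spells F# dominant seventh in root position.

F#, A#, C#, E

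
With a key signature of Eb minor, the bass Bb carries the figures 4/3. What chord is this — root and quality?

Eb minor seventh

The figures 4/3 indicate a seventh chord in second inversion.
In second inversion the root lies a fourth above the bass: a fourth above Bb in Eb minor is Eb.
The chord tones are Bb, Db, Eb, Gb, giving Eb minor seventh.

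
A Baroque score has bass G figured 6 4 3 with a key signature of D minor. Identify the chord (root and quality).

The figures 6 4 3 indicate a seventh chord in second inversion.
In second inversion the root lies a fourth above the bass: a fourth above G in D minor is C.
The chord tones are G, Bb, C, E, giving C dominant seventh.

C dominant seventh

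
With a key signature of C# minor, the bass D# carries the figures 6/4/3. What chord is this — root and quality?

The figures 6/4/3 indicate a seventh chord in second inversion.
In second inversion the root lies a fourth above the bass: a fourth above D# in C# minor is G#.
The chord tones are D#, F#, G#, B, giving G# minor seventh.

G# minor seventh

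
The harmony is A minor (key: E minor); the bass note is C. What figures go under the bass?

6

C is the third of A minor, so the chord is in first inversion.
A triad in first inversion is figured 6/3, conventionally abbreviated 6.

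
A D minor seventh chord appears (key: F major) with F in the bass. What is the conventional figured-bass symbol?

6/5

F is the third of D minor seventh, so the chord is in first inversion.
A seventh chord in first inversion is figured 6/5/3, conventionally abbreviated 6/5.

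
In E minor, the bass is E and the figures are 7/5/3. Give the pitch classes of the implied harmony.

A third above E in this key is G.
A fifth above E in this key is B.
A seventh above E in this key is D.
Together with the bass E, this spells E minor seventh in root position.

E, G, B, D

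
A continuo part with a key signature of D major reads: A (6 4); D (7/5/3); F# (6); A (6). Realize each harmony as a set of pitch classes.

A (6/4): A, D, F#.
D (7/5/3): D, F#, A, C#.
F# (6/3): F#, A, D.
A (6/3): A, C#, F#.

A, D, F# | D, F#, A, C# | F#, A, D | A, C#, F#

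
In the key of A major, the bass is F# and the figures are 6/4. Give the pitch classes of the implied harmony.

A fourth above F# in this key is B.
A sixth above F# in this key is D.
Together with the bass F#, this spells B minor in second inversion.

F#, B, D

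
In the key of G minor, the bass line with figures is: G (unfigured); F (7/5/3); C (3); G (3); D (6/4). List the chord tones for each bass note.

G, Bb, D | F, A, C, Eb | C, Eb, G | G, Bb, D | D, G, Bb

G (5/3): G, Bb, D.
F (7/5/3): F, A, C, Eb.
C (5/3): C, Eb, G.
G (5/3): G, Bb, D.
D (6/4): D, G, Bb.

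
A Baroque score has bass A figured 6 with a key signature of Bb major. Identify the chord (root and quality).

F major

The figures 6 indicate a triad in first inversion.
In first inversion the root lies a sixth above the bass: a sixth above A in Bb major is F.
The chord tones are A, C, F, giving F major.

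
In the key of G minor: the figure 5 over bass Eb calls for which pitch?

Bb

Counting 4 letter steps above Eb lands on B; in G minor, that letter is Bb.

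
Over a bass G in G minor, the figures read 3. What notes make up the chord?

The written figures 3 are shorthand for 5/3: the 5 is implied.
A third above G in this key is Bb.
A fifth above G in this key is D.
Together with the bass G, this spells G minor in root position.

G, Bb, D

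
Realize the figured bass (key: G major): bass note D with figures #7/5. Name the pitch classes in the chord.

D, F#, A, C#

The written figures #7/5 are shorthand for 7/5/3: the 3 is implied.
A third above D in this key is F#.
A fifth above D in this key is A.
A seventh above D in this key is C, raised to C# by the sharp.
Together with the bass D, this spells D major seventh in root position.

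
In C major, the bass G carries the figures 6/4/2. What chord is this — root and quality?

A minor seventh

The figures 6/4/2 indicate a seventh chord in third inversion.
In third inversion the root lies a second above the bass: a second above G in C major is A.
The chord tones are G, A, C, E, giving A minor seventh.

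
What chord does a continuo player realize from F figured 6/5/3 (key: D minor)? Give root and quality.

The figures 6/5/3 indicate a seventh chord in first inversion.
In first inversion the root lies a sixth above the bass: a sixth above F in D minor is D.
The chord tones are F, A, C, D, giving D minor seventh.

D minor seventh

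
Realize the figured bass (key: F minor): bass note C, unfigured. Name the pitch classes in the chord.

C, Eb, G

An unfigured bass implies 5/3.
A third above C in this key is Eb.
A fifth above C in this key is G.
Together with the bass C, this spells C minor in root position.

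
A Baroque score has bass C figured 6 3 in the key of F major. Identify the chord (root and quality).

A minor

The figures 6 3 indicate a triad in first inversion.
In first inversion the root lies a sixth above the bass: a sixth above C in F major is A.
The chord tones are C, E, A, giving A minor.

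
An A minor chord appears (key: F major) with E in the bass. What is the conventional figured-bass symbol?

E is the fifth of A minor, so the chord is in second inversion.
A triad in second inversion is figured 6/4, conventionally abbreviated 6/4.

6/4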